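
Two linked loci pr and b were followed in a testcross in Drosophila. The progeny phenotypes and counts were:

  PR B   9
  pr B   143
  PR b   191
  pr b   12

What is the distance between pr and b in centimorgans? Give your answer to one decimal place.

5.9 centimorgans

The two most frequent classes, PR b (191) and pr B (143), are the parental types, so the F1 was PR b / pr B.
The recombinant classes are PR B and pr b: 9 + 12 = 21.
Recombination frequency = 21/355 = 0.0592 ≈ 5.9%, i.e. 5.9 centimorgans.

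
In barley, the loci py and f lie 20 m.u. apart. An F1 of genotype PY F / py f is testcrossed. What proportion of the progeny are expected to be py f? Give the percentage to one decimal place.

40.0%

A map distance of 20 m.u. corresponds to a recombination frequency of 0.200.
The F1 is PY F / py f, so py f is a parental gamete class with expected frequency (1 − r)/2 = 0.800/2 = 0.4000.
That is 0.4000 = 40.0% of the progeny.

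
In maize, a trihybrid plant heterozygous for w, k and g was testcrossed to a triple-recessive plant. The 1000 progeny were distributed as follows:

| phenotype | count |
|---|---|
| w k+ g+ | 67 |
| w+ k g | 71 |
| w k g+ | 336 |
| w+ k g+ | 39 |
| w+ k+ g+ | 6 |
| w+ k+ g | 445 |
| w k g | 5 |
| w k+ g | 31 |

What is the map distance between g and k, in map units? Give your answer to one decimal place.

14.9 map units

The two most frequent reciprocal classes, w+ k+ g and w k g+, are the parental types, so the F1 was w+ k+ g / w k g+.
The two rarest classes, w+ k+ g+ and w k g, are the double crossovers. Comparing them with the parentals, only the g allele has switched, so g is the middle locus and the order is w – g – k.
Crossovers in the g–k interval produce the single-crossover classes w+ k g and w k+ g+ (71 + 67 = 138) plus the double crossovers (11).
RF(g–k) = (138 + 11) / 1000 = 149/1000 = 0.1490 → 14.9 map units.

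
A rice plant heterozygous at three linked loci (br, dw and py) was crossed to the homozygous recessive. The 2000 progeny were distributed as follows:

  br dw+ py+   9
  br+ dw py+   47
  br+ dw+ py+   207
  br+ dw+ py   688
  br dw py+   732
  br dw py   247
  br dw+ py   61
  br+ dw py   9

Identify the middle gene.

dw

The two most frequent reciprocal classes, br dw py+ and br+ dw+ py, are the parental types, so the F1 was br dw py+ / br+ dw+ py.
The two rarest classes, br dw+ py+ and br+ dw py, are the double crossovers. Comparing them with the parentals, only the dw allele has switched, so dw is the middle locus and the order is py – dw – br.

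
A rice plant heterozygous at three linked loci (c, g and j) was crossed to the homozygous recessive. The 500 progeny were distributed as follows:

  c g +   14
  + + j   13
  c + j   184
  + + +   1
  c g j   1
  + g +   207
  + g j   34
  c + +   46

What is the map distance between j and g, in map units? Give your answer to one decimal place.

The two most frequent reciprocal classes, + g + and c + j, are the parental types, so the F1 was + g + / c + j.
The two rarest classes, + + + and c g j, are the double crossovers. Comparing them with the parentals, only the g allele has switched, so g is the middle locus and the order is c – g – j.
Crossovers in the g–j interval produce the single-crossover classes + g j and c + + (34 + 46 = 80) plus the double crossovers (2).
RF(g–j) = (80 + 2) / 500 = 82/500 = 0.1640 → 16.4 map units.

16.4 map units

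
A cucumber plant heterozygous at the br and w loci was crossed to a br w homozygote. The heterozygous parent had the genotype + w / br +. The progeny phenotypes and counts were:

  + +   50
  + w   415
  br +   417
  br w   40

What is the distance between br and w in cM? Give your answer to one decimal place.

The recombinant classes are + + and br w: 50 + 40 = 90.
Recombination frequency = 90/922 = 0.0976 ≈ 9.8%, i.e. 9.8 cM.

9.8 cM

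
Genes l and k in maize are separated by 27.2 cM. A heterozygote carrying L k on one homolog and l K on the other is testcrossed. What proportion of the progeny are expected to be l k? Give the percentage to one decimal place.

13.6%

A map distance of 27.2 cM corresponds to a recombination frequency of 0.272.
The F1 is L k / l K, so l k is a recombinant gamete class with expected frequency r/2 = 0.272/2 = 0.1360.
That is 0.1360 = 13.6% of the progeny.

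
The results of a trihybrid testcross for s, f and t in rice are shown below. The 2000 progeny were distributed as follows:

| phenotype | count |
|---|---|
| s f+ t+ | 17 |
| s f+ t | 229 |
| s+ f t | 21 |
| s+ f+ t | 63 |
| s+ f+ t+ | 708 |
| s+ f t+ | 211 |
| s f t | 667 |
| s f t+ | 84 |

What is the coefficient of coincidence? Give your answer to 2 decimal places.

0.86

The two most frequent reciprocal classes, s+ f+ t+ and s f t, are the parental types, so the F1 was s+ f+ t+ / s f t.
The two rarest classes, s f+ t+ and s+ f t, are the double crossovers. Comparing them with the parentals, only the s allele has switched, so s is the middle locus and the order is t – s – f.
t–s: (147 + 38)/2000 = 0.0925; s–f: (440 + 38)/2000 = 0.2390.
Expected DCO frequency = 0.0925 × 0.2390 ≈ 0.02211; observed = 38/2000 ≈ 0.01900.
Coefficient of coincidence = 0.01900/0.02211 ≈ 0.86.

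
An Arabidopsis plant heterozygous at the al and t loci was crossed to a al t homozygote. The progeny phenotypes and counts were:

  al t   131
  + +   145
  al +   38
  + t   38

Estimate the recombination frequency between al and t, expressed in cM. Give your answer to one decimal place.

21.6 cM

The two most frequent classes, + + (145) and al t (131), are the parental types, so the F1 was + + / al t.
The recombinant classes are + t and al +: 38 + 38 = 76.
Recombination frequency = 76/352 = 0.2159 ≈ 21.6%, i.e. 21.6 cM.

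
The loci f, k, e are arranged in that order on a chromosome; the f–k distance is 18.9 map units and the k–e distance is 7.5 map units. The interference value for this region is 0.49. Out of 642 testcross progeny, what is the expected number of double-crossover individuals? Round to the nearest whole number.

5

Map distances give recombination frequencies of 0.189 and 0.075 for the two intervals.
With interference 0.49 (so coincidence = 0.51), expected double-crossover frequency = 0.189 × 0.075 × 0.51 = 0.00723.
Expected number = 0.00723 × 642 = 4.64 ≈ 5.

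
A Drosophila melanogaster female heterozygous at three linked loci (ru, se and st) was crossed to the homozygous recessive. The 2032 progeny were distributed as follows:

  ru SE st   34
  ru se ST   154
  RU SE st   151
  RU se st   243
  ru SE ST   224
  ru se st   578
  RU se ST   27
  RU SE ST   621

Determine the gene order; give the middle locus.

The two most frequent reciprocal classes, ru se st and RU SE ST, are the parental types, so the F1 was ru se st / RU SE ST.
The two rarest classes, ru SE st and RU se ST, are the double crossovers. Comparing them with the parentals, only the se allele has switched, so se is the middle locus and the order is st – se – ru.

se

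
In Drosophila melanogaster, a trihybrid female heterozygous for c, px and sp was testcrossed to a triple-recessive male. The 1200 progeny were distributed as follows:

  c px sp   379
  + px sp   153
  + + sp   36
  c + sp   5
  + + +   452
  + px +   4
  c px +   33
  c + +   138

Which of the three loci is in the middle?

The two most frequent reciprocal classes, + + + and c px sp, are the parental types, so the F1 was + + + / c px sp.
The two rarest classes, + px + and c + sp, are the double crossovers. Comparing them with the parentals, only the px allele has switched, so px is the middle locus and the order is sp – px – c.

px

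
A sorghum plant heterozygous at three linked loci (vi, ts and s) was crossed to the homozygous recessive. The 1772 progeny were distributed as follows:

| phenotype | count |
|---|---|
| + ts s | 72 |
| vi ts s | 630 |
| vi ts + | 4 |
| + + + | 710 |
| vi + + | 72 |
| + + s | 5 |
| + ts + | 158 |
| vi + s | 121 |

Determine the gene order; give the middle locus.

s

The two most frequent reciprocal classes, + + + and vi ts s, are the parental types, so the F1 was + + + / vi ts s.
The two rarest classes, + + s and vi ts +, are the double crossovers. Comparing them with the parentals, only the s allele has switched, so s is the middle locus and the order is ts – s – vi.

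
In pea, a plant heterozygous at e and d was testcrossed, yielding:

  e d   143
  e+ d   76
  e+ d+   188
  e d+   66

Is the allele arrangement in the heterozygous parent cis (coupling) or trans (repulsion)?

cis

The two most frequent classes are e+ d+ (188) and e d (143); these are the parental (non-recombinant) types.
So the F1 carried e+ d+ on one chromosome and e d on the other — the recessive alleles are on the same chromosome (cis / coupling).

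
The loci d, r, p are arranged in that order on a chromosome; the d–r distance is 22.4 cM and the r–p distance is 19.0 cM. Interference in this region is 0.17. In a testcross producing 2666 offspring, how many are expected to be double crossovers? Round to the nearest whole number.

Map distances give recombination frequencies of 0.224 and 0.190 for the two intervals.
With interference 0.17 (so coincidence = 0.83), expected double-crossover frequency = 0.224 × 0.190 × 0.83 = 0.03532.
Expected number = 0.03532 × 2666 = 94.18 ≈ 94.

94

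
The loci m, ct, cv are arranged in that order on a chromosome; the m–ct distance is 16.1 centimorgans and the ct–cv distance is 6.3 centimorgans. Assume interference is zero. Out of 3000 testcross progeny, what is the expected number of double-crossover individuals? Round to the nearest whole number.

30

Map distances give recombination frequencies of 0.161 and 0.063 for the two intervals.
With no interference, expected double-crossover frequency = 0.161 × 0.063 = 0.01014.
Expected number = 0.01014 × 3000 = 30.43 ≈ 30.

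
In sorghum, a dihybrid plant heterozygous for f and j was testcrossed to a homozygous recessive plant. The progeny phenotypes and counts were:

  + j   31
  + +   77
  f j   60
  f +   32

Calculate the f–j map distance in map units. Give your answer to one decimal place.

31.5 map units

The two most frequent classes, + + (77) and f j (60), are the parental types, so the F1 was + + / f j.
The recombinant classes are + j and f +: 31 + 32 = 63.
Recombination frequency = 63/200 = 0.3150 ≈ 31.5%, i.e. 31.5 map units.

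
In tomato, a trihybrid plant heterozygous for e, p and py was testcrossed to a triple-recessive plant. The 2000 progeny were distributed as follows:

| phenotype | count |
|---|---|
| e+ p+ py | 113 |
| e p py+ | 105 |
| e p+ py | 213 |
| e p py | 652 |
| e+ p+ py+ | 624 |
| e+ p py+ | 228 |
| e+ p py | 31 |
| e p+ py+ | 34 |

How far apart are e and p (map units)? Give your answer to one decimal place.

25.3 map units

The two most frequent reciprocal classes, e+ p+ py+ and e p py, are the parental types, so the F1 was e+ p+ py+ / e p py.
The two rarest classes, e p+ py+ and e+ p py, are the double crossovers. Comparing them with the parentals, only the e allele has switched, so e is the middle locus and the order is py – e – p.
Crossovers in the e–p interval produce the single-crossover classes e+ p py+ and e p+ py (228 + 213 = 441) plus the double crossovers (65).
RF(e–p) = (441 + 65) / 2000 = 506/2000 = 0.2530 → 25.3 map units.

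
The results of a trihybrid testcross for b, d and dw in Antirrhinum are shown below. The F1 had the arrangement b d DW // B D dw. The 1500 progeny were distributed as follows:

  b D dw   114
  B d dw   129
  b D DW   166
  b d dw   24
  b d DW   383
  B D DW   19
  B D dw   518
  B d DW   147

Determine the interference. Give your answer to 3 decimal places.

The two rarest classes, b d dw and B D DW, are the double crossovers. Comparing them with the parentals, only the dw allele has switched, so dw is the middle locus and the order is d – dw – b.
d–dw: (295 + 43)/1500 = 0.2253; dw–b: (261 + 43)/1500 = 0.2027.
Expected DCO frequency = 0.2253 × 0.2027 ≈ 0.04567; observed = 43/1500 ≈ 0.02867.
Coefficient of coincidence = 0.02867/0.04567 ≈ 0.628; interference = 1 − 0.628 = 0.372.

0.372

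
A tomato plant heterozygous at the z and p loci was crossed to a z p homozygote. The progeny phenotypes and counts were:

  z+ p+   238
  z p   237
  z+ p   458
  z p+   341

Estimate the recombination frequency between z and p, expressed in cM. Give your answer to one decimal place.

37.3 cM

The two most frequent classes, z+ p (458) and z p+ (341), are the parental types, so the F1 was z+ p / z p+.
The recombinant classes are z+ p+ and z p: 238 + 237 = 475.
Recombination frequency = 475/1274 = 0.3728 ≈ 37.3%, i.e. 37.3 cM.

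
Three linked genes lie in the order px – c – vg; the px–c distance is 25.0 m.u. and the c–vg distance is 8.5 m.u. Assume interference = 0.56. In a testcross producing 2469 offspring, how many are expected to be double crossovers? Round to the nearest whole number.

23

Map distances give recombination frequencies of 0.250 and 0.085 for the two intervals.
With interference 0.56 (so coincidence = 0.44), expected double-crossover frequency = 0.250 × 0.085 × 0.44 = 0.00935.
Expected number = 0.00935 × 2469 = 23.09 ≈ 23.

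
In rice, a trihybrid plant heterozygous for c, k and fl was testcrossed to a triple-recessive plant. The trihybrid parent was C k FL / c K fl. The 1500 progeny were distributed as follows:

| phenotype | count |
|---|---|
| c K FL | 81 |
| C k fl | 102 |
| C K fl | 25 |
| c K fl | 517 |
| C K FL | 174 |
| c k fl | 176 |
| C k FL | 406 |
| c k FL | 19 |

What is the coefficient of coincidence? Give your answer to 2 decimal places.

The two rarest classes, c k FL and C K fl, are the double crossovers. Comparing them with the parentals, only the c allele has switched, so c is the middle locus and the order is fl – c – k.
fl–c: (183 + 44)/1500 = 0.1513; c–k: (350 + 44)/1500 = 0.2627.
Expected DCO frequency = 0.1513 × 0.2627 ≈ 0.03975; observed = 44/1500 ≈ 0.02933.
Coefficient of coincidence = 0.02933/0.03975 ≈ 0.74.

0.74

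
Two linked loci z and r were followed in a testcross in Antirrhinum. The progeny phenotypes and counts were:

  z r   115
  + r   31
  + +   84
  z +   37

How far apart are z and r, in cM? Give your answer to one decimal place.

The two most frequent classes, + + (84) and z r (115), are the parental types, so the F1 was + + / z r.
The recombinant classes are + r and z +: 31 + 37 = 68.
Recombination frequency = 68/267 = 0.2547 ≈ 25.5%, i.e. 25.5 cM.

25.5 cM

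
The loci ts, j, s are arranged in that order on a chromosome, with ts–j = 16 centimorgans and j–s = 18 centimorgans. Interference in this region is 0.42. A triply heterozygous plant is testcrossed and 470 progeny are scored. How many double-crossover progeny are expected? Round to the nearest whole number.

8

Map distances give recombination frequencies of 0.160 and 0.180 for the two intervals.
With interference 0.42 (so coincidence = 0.58), expected double-crossover frequency = 0.160 × 0.180 × 0.58 = 0.01670.
Expected number = 0.01670 × 470 = 7.85 ≈ 8.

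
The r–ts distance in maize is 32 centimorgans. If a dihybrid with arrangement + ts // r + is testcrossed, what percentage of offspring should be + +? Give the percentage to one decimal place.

16.0%

A map distance of 32 centimorgans corresponds to a recombination frequency of 0.320.
The F1 is + ts / r +, so + + is a recombinant gamete class with expected frequency r/2 = 0.320/2 = 0.1600.
That is 0.1600 = 16.0% of the progeny.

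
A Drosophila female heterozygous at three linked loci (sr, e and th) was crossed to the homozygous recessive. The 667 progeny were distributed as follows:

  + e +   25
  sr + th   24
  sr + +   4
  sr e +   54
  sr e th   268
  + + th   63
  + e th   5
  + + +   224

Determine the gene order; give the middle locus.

sr

The two most frequent reciprocal classes, + + + and sr e th, are the parental types, so the F1 was + + + / sr e th.
The two rarest classes, sr + + and + e th, are the double crossovers. Comparing them with the parentals, only the sr allele has switched, so sr is the middle locus and the order is th – sr – e.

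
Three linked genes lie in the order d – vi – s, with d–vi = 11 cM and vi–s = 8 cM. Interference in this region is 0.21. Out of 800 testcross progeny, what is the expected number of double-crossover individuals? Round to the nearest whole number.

Map distances give recombination frequencies of 0.110 and 0.080 for the two intervals.
With interference 0.21 (so coincidence = 0.79), expected double-crossover frequency = 0.110 × 0.080 × 0.79 = 0.00695.
Expected number = 0.00695 × 800 = 5.56 ≈ 6.

6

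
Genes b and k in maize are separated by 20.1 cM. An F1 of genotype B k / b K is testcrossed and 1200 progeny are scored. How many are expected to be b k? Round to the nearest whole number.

A map distance of 20.1 cM corresponds to a recombination frequency of 0.201.
The F1 is B k / b K, so b k is a recombinant gamete class with expected frequency r/2 = 0.201/2 = 0.1005.
Expected number = 0.1005 × 1200 = 120.60 ≈ 121.

121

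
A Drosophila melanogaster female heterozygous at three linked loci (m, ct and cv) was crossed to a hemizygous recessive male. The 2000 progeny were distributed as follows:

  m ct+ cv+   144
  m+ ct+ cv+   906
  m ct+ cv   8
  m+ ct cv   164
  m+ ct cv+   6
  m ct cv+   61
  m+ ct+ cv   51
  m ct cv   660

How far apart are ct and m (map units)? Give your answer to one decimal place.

16.1 map units

The two most frequent reciprocal classes, m ct cv and m+ ct+ cv+, are the parental types, so the F1 was m ct cv / m+ ct+ cv+.
The two rarest classes, m ct+ cv and m+ ct cv+, are the double crossovers. Comparing them with the parentals, only the ct allele has switched, so ct is the middle locus and the order is cv – ct – m.
Crossovers in the ct–m interval produce the single-crossover classes m+ ct cv and m ct+ cv+ (164 + 144 = 308) plus the double crossovers (14).
RF(ct–m) = (308 + 14) / 2000 = 322/2000 = 0.1610 → 16.1 map units.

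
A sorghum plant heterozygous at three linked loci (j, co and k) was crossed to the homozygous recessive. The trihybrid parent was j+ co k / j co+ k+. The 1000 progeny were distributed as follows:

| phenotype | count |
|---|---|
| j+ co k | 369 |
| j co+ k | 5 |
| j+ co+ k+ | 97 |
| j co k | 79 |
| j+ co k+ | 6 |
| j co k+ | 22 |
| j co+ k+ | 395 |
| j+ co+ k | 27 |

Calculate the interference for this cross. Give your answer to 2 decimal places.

0.02

The two rarest classes, j+ co k+ and j co+ k, are the double crossovers. Comparing them with the parentals, only the k allele has switched, so k is the middle locus and the order is co – k – j.
co–k: (49 + 11)/1000 = 0.0600; k–j: (176 + 11)/1000 = 0.1870.
Expected DCO frequency = 0.0600 × 0.1870 ≈ 0.01122; observed = 11/1000 ≈ 0.01100.
Coefficient of coincidence = 0.01100/0.01122 ≈ 0.98; interference = 1 − 0.98 = 0.02.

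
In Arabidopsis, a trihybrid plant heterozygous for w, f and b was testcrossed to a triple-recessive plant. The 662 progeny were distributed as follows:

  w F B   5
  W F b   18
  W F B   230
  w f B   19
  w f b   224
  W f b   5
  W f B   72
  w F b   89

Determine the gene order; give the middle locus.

The two most frequent reciprocal classes, w f b and W F B, are the parental types, so the F1 was w f b / W F B.
The two rarest classes, W f b and w F B, are the double crossovers. Comparing them with the parentals, only the w allele has switched, so w is the middle locus and the order is f – w – b.

w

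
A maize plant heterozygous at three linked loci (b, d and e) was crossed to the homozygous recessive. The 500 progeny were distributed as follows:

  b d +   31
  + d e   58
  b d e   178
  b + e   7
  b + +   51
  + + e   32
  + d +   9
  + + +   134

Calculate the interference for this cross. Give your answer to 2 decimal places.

0.19

The two most frequent reciprocal classes, + + + and b d e, are the parental types, so the F1 was + + + / b d e.
The two rarest classes, + d + and b + e, are the double crossovers. Comparing them with the parentals, only the d allele has switched, so d is the middle locus and the order is e – d – b.
e–d: (63 + 16)/500 = 0.1580; d–b: (109 + 16)/500 = 0.2500.
Expected DCO frequency = 0.1580 × 0.2500 ≈ 0.03950; observed = 16/500 ≈ 0.03200.
Coefficient of coincidence = 0.03200/0.03950 ≈ 0.81; interference = 1 − 0.81 = 0.19.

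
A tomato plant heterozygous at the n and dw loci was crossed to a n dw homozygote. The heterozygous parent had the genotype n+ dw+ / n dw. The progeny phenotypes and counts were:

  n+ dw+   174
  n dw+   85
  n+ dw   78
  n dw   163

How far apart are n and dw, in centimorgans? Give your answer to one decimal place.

32.6 centimorgans

The recombinant classes are n+ dw and n dw+: 78 + 85 = 163.
Recombination frequency = 163/500 = 0.3260 ≈ 32.6%, i.e. 32.6 centimorgans.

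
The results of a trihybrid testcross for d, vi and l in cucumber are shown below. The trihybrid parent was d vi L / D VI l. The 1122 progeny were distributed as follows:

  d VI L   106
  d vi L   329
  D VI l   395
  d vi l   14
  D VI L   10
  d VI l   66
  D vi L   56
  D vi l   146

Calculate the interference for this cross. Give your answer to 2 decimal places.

The two rarest classes, d vi l and D VI L, are the double crossovers. Comparing them with the parentals, only the l allele has switched, so l is the middle locus and the order is d – l – vi.
d–l: (122 + 24)/1122 = 0.1301; l–vi: (252 + 24)/1122 = 0.2460.
Expected DCO frequency = 0.1301 × 0.2460 ≈ 0.03200; observed = 24/1122 ≈ 0.02139.
Coefficient of coincidence = 0.02139/0.03200 ≈ 0.67; interference = 1 − 0.67 = 0.33.

0.33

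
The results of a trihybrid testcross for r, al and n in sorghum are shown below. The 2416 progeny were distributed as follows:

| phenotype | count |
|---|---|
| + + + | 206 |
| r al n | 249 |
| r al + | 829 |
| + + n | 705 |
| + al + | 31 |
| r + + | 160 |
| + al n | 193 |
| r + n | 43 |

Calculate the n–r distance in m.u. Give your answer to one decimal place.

21.9 m.u.

The two most frequent reciprocal classes, r al + and + + n, are the parental types, so the F1 was r al + / + + n.
The two rarest classes, + al + and r + n, are the double crossovers. Comparing them with the parentals, only the r allele has switched, so r is the middle locus and the order is n – r – al.
Crossovers in the n–r interval produce the single-crossover classes r al n and + + + (249 + 206 = 455) plus the double crossovers (74).
RF(n–r) = (455 + 74) / 2416 = 529/2416 = 0.2190 → 21.9 m.u.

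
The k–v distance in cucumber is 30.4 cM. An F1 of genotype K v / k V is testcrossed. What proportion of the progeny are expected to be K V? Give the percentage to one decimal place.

15.2%

A map distance of 30.4 cM corresponds to a recombination frequency of 0.304.
The F1 is K v / k V, so K V is a recombinant gamete class with expected frequency r/2 = 0.304/2 = 0.1520.
That is 0.1520 = 15.2% of the progeny.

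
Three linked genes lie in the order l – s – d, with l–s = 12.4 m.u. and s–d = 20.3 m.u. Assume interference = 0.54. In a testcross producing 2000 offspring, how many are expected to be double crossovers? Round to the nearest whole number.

23

Map distances give recombination frequencies of 0.124 and 0.203 for the two intervals.
With interference 0.54 (so coincidence = 0.46), expected double-crossover frequency = 0.124 × 0.203 × 0.46 = 0.01158.
Expected number = 0.01158 × 2000 = 23.16 ≈ 23.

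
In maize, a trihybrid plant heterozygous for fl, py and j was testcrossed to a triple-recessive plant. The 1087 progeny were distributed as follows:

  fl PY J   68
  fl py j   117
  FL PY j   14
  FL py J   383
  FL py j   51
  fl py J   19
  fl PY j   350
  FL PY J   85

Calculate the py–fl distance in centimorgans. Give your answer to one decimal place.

The two most frequent reciprocal classes, FL py J and fl PY j, are the parental types, so the F1 was FL py J / fl PY j.
The two rarest classes, fl py J and FL PY j, are the double crossovers. Comparing them with the parentals, only the fl allele has switched, so fl is the middle locus and the order is j – fl – py.
Crossovers in the fl–py interval produce the single-crossover classes FL PY J and fl py j (85 + 117 = 202) plus the double crossovers (33).
RF(fl–py) = (202 + 33) / 1087 = 235/1087 = 0.2162 → 21.6 centimorgans.

21.6 centimorgans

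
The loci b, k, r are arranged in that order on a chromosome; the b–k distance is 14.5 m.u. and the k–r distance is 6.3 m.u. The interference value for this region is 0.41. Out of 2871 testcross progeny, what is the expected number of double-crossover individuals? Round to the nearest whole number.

Map distances give recombination frequencies of 0.145 and 0.063 for the two intervals.
With interference 0.41 (so coincidence = 0.59), expected double-crossover frequency = 0.145 × 0.063 × 0.59 = 0.00539.
Expected number = 0.00539 × 2871 = 15.47 ≈ 15.

15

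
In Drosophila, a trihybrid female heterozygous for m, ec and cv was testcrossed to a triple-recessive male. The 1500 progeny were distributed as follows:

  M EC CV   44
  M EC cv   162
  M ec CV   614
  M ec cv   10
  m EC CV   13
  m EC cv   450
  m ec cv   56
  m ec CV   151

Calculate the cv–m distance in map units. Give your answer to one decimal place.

22.4 map units

The two most frequent reciprocal classes, M ec CV and m EC cv, are the parental types, so the F1 was M ec CV / m EC cv.
The two rarest classes, M ec cv and m EC CV, are the double crossovers. Comparing them with the parentals, only the cv allele has switched, so cv is the middle locus and the order is ec – cv – m.
Crossovers in the cv–m interval produce the single-crossover classes m ec CV and M EC cv (151 + 162 = 313) plus the double crossovers (23).
RF(cv–m) = (313 + 23) / 1500 = 336/1500 = 0.2240 → 22.4 map units.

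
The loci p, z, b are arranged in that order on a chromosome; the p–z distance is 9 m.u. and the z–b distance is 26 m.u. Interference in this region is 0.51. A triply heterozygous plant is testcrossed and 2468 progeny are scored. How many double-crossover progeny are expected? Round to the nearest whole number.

28

Map distances give recombination frequencies of 0.090 and 0.260 for the two intervals.
With interference 0.51 (so coincidence = 0.49), expected double-crossover frequency = 0.090 × 0.260 × 0.49 = 0.01147.
Expected number = 0.01147 × 2468 = 28.30 ≈ 28.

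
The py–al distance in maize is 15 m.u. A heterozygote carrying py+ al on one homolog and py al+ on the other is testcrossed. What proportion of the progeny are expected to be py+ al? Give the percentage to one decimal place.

42.5%

A map distance of 15 m.u. corresponds to a recombination frequency of 0.150.
The F1 is py+ al / py al+, so py+ al is a parental gamete class with expected frequency (1 − r)/2 = 0.850/2 = 0.4250.
That is 0.4250 = 42.5% of the progeny.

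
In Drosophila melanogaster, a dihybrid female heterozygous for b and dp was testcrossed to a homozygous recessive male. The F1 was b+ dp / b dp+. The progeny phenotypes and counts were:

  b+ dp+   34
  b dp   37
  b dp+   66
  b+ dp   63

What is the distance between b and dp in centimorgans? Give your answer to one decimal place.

The recombinant classes are b+ dp+ and b dp: 34 + 37 = 71.
Recombination frequency = 71/200 = 0.3550 ≈ 35.5%, i.e. 35.5 centimorgans.

35.5 centimorgans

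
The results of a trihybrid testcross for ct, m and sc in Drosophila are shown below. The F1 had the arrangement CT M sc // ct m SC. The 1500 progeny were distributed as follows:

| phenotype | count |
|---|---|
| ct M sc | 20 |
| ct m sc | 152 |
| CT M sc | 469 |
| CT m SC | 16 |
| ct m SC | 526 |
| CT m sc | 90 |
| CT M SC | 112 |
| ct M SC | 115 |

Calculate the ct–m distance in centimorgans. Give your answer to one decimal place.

The two rarest classes, ct M sc and CT m SC, are the double crossovers. Comparing them with the parentals, only the ct allele has switched, so ct is the middle locus and the order is m – ct – sc.
Crossovers in the m–ct interval produce the single-crossover classes CT m sc and ct M SC (90 + 115 = 205) plus the double crossovers (36).
RF(m–ct) = (205 + 36) / 1500 = 241/1500 = 0.1607 → 16.1 centimorgans.

16.1 centimorgans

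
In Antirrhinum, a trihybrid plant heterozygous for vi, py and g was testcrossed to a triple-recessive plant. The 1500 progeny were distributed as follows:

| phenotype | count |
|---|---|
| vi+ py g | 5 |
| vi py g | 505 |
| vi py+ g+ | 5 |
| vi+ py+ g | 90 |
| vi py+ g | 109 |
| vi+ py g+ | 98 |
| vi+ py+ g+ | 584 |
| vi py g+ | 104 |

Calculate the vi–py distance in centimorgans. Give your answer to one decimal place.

The two most frequent reciprocal classes, vi py g and vi+ py+ g+, are the parental types, so the F1 was vi py g / vi+ py+ g+.
The two rarest classes, vi+ py g and vi py+ g+, are the double crossovers. Comparing them with the parentals, only the vi allele has switched, so vi is the middle locus and the order is py – vi – g.
Crossovers in the py–vi interval produce the single-crossover classes vi py+ g and vi+ py g+ (109 + 98 = 207) plus the double crossovers (10).
RF(py–vi) = (207 + 10) / 1500 = 217/1500 = 0.1447 → 14.5 centimorgans.

14.5 centimorgans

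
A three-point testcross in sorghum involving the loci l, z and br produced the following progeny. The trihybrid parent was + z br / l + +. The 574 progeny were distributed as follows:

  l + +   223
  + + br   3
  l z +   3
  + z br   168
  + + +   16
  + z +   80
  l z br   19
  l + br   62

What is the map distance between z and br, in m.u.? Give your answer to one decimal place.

The two rarest classes, + + br and l z +, are the double crossovers. Comparing them with the parentals, only the z allele has switched, so z is the middle locus and the order is l – z – br.
Crossovers in the z–br interval produce the single-crossover classes + z + and l + br (80 + 62 = 142) plus the double crossovers (6).
RF(z–br) = (142 + 6) / 574 = 148/574 = 0.2578 → 25.8 m.u.

25.8 m.u.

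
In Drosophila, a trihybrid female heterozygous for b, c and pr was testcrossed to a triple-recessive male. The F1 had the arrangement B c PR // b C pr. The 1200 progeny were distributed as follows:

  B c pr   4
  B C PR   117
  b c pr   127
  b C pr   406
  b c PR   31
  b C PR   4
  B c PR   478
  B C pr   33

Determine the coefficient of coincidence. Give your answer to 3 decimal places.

The two rarest classes, B c pr and b C PR, are the double crossovers. Comparing them with the parentals, only the pr allele has switched, so pr is the middle locus and the order is c – pr – b.
c–pr: (244 + 8)/1200 = 0.2100; pr–b: (64 + 8)/1200 = 0.0600.
Expected DCO frequency = 0.2100 × 0.0600 ≈ 0.01260; observed = 8/1200 ≈ 0.00667.
Coefficient of coincidence = 0.00667/0.01260 ≈ 0.529.

0.529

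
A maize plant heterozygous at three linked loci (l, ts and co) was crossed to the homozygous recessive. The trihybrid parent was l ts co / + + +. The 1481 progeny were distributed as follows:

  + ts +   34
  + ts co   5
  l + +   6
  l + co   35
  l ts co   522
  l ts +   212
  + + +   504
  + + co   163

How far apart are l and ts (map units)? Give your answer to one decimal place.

The two rarest classes, + ts co and l + +, are the double crossovers. Comparing them with the parentals, only the l allele has switched, so l is the middle locus and the order is co – l – ts.
Crossovers in the l–ts interval produce the single-crossover classes l + co and + ts + (35 + 34 = 69) plus the double crossovers (11).
RF(l–ts) = (69 + 11) / 1481 = 80/1481 = 0.0540 → 5.4 map units.

5.4 map units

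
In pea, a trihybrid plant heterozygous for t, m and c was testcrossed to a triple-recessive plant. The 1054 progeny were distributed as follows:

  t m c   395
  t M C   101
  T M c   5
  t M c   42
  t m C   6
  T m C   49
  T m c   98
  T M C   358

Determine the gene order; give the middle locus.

c

The two most frequent reciprocal classes, t m c and T M C, are the parental types, so the F1 was t m c / T M C.
The two rarest classes, t m C and T M c, are the double crossovers. Comparing them with the parentals, only the c allele has switched, so c is the middle locus and the order is t – c – m.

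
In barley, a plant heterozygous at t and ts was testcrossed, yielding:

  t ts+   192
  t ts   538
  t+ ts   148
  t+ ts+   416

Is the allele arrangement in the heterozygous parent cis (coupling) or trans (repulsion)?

The two most frequent classes are t+ ts+ (416) and t ts (538); these are the parental (non-recombinant) types.
So the F1 carried t+ ts+ on one chromosome and t ts on the other — the recessive alleles are on the same chromosome (cis / coupling).

cis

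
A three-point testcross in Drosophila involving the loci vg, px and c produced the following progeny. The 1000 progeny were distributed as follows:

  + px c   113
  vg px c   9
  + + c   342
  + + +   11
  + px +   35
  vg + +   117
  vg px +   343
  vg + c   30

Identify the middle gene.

c

The two most frequent reciprocal classes, vg px + and + + c, are the parental types, so the F1 was vg px + / + + c.
The two rarest classes, vg px c and + + +, are the double crossovers. Comparing them with the parentals, only the c allele has switched, so c is the middle locus and the order is px – c – vg.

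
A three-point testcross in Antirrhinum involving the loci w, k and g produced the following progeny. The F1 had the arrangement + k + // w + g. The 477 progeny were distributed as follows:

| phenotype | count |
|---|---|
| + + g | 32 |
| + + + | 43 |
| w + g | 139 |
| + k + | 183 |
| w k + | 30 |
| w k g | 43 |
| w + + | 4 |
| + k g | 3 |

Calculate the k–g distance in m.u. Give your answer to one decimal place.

19.5 m.u.

The two rarest classes, + k g and w + +, are the double crossovers. Comparing them with the parentals, only the g allele has switched, so g is the middle locus and the order is k – g – w.
Crossovers in the k–g interval produce the single-crossover classes + + + and w k g (43 + 43 = 86) plus the double crossovers (7).
RF(k–g) = (86 + 7) / 477 = 93/477 = 0.1950 → 19.5 m.u.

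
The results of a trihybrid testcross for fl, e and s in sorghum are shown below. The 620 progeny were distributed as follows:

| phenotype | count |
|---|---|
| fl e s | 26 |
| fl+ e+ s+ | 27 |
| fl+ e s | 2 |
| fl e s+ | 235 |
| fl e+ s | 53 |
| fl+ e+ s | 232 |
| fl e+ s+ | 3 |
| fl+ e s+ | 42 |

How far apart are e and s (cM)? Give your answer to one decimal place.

9.4 cM

The two most frequent reciprocal classes, fl e s+ and fl+ e+ s, are the parental types, so the F1 was fl e s+ / fl+ e+ s.
The two rarest classes, fl e+ s+ and fl+ e s, are the double crossovers. Comparing them with the parentals, only the e allele has switched, so e is the middle locus and the order is s – e – fl.
Crossovers in the s–e interval produce the single-crossover classes fl e s and fl+ e+ s+ (26 + 27 = 53) plus the double crossovers (5).
RF(s–e) = (53 + 5) / 620 = 58/620 = 0.0935 → 9.4 cM.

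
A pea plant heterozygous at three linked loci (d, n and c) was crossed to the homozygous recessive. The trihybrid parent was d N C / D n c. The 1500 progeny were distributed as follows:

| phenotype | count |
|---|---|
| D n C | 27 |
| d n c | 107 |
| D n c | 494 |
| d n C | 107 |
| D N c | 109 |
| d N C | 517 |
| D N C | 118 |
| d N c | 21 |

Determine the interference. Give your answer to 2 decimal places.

The two rarest classes, d N c and D n C, are the double crossovers. Comparing them with the parentals, only the c allele has switched, so c is the middle locus and the order is d – c – n.
d–c: (225 + 48)/1500 = 0.1820; c–n: (216 + 48)/1500 = 0.1760.
Expected DCO frequency = 0.1820 × 0.1760 ≈ 0.03203; observed = 48/1500 ≈ 0.03200.
Coefficient of coincidence = 0.03200/0.03203 ≈ 1.00; interference = 1 − 1.00 = 0.00.

0.00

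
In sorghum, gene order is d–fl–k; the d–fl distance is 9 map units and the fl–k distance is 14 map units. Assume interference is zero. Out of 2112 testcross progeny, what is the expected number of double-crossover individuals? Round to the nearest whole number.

27

Map distances give recombination frequencies of 0.090 and 0.140 for the two intervals.
With no interference, expected double-crossover frequency = 0.090 × 0.140 = 0.01260.
Expected number = 0.01260 × 2112 = 26.61 ≈ 27.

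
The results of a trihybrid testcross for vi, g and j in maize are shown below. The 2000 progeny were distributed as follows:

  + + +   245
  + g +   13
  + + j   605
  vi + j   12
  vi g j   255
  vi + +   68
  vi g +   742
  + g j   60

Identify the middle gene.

vi

The two most frequent reciprocal classes, + + j and vi g +, are the parental types, so the F1 was + + j / vi g +.
The two rarest classes, vi + j and + g +, are the double crossovers. Comparing them with the parentals, only the vi allele has switched, so vi is the middle locus and the order is j – vi – g.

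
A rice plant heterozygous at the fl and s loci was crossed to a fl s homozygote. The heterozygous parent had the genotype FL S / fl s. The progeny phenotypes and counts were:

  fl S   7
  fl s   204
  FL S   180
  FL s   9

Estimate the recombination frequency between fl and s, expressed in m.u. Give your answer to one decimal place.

The recombinant classes are FL s and fl S: 9 + 7 = 16.
Recombination frequency = 16/400 = 0.0400 ≈ 4.0%, i.e. 4.0 m.u.

4.0 m.u.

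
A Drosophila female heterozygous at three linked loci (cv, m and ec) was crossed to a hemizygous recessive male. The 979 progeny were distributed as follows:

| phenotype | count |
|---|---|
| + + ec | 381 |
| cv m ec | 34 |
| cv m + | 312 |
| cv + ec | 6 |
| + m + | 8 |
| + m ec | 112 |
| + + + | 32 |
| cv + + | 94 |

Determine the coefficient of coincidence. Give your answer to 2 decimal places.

0.78

The two most frequent reciprocal classes, + + ec and cv m +, are the parental types, so the F1 was + + ec / cv m +.
The two rarest classes, cv + ec and + m +, are the double crossovers. Comparing them with the parentals, only the cv allele has switched, so cv is the middle locus and the order is ec – cv – m.
ec–cv: (66 + 14)/979 = 0.0817; cv–m: (206 + 14)/979 = 0.2247.
Expected DCO frequency = 0.0817 × 0.2247 ≈ 0.01836; observed = 14/979 ≈ 0.01430.
Coefficient of coincidence = 0.01430/0.01836 ≈ 0.78.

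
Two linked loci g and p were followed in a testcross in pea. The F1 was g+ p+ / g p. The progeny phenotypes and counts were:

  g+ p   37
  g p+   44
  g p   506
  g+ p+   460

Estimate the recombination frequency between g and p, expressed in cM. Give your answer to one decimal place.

The recombinant classes are g+ p and g p+: 37 + 44 = 81.
Recombination frequency = 81/1047 = 0.0774 ≈ 7.7%, i.e. 7.7 cM.

7.7 cM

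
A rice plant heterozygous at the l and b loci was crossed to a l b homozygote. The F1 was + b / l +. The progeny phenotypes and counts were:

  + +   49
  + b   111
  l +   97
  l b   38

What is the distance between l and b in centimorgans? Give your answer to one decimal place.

The recombinant classes are + + and l b: 49 + 38 = 87.
Recombination frequency = 87/295 = 0.2949 ≈ 29.5%, i.e. 29.5 centimorgans.

29.5 centimorgans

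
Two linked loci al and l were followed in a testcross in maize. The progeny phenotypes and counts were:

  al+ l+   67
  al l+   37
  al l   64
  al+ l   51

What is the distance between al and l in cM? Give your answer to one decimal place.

40.2 cM

The two most frequent classes, al+ l+ (67) and al l (64), are the parental types, so the F1 was al+ l+ / al l.
The recombinant classes are al+ l and al l+: 51 + 37 = 88.
Recombination frequency = 88/219 = 0.4018 ≈ 40.2%, i.e. 40.2 cM.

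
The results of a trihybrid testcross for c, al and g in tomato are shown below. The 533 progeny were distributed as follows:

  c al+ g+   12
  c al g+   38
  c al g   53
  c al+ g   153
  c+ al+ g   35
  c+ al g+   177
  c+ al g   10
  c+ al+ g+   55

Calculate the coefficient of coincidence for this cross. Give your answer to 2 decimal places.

The two most frequent reciprocal classes, c al+ g and c+ al g+, are the parental types, so the F1 was c al+ g / c+ al g+.
The two rarest classes, c al+ g+ and c+ al g, are the double crossovers. Comparing them with the parentals, only the g allele has switched, so g is the middle locus and the order is al – g – c.
al–g: (108 + 22)/533 = 0.2439; g–c: (73 + 22)/533 = 0.1782.
Expected DCO frequency = 0.2439 × 0.1782 ≈ 0.04346; observed = 22/533 ≈ 0.04128.
Coefficient of coincidence = 0.04128/0.04346 ≈ 0.95.

0.95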